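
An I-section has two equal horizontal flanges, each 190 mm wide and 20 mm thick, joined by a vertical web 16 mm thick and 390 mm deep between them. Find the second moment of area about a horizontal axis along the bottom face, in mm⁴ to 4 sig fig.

Break the section into simple shapes (no overlaps), measuring from the bottom-left corner of the bounding box.
Bottom flange: 190 × 20, A = 3 800 mm², y = 10 mm, Ī = 126 667 mm⁴.
Web: 16 × 390, A = 6 240 mm², y = 215 mm, Ī = 79 092 000 mm⁴.
Top flange: 190 × 20, A = 3 800 mm², y = 420 mm, Ī = 126 667 mm⁴.
Transfer each piece to a horizontal axis along the bottom face using Ī + A·d² with d = y − 0:
  bottom flange: d = 10 mm → contributes +506 667 mm⁴
  web: d = 215 mm → contributes +367 536 000 mm⁴
  top flange: d = 420 mm → contributes +670 446 667 mm⁴
Total I = 1 038 489 333 mm⁴.

I_base ≈ 1.038 × 10⁹ mm⁴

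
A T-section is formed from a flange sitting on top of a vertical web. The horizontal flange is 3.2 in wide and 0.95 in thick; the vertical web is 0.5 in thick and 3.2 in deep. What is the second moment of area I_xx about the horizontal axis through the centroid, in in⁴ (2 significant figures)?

I_xx ≈ 6.1 in⁴

Split into non-overlapping primitives; take the origin at the lower-left of the bounding box.
Flange: 3.2 × 0.95, A = 3.04 in², y = 3.675 in, Ī = 0.2286 in⁴.
Web: 0.5 × 3.2, A = 1.6 in², y = 1.6 in, Ī = 1.365 in⁴.
Centroid: ȳ = ΣA·y / ΣA = 2.959 in.
Transfer each piece to the horizontal axis through the centroid using Ī + A·d² with d = y − 2.959:
  flange: d = 0.7155 in → contributes +1.785 in⁴
  web: d = -1.359 in → contributes +4.322 in⁴
Total I = 6.107 in⁴.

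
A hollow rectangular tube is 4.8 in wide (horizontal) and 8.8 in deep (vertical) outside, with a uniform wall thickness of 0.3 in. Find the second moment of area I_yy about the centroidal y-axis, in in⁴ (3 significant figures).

Decompose the section into non-overlapping parts with the origin at the bottom-left of its bounding rectangle.
Outer rectangle: 4.8 × 8.8, A = 42.24 in², x = 2.4 in, Ī = 81.101 in⁴.
Inner void (subtracted): 4.2 × 8.2, A = 34.44 in², x = 2.4 in, Ī = 50.627 in⁴.
By symmetry the centroid is at mid-width, x̄ = 2.4 in.
All pieces are centred on the centroidal y-axis, so I = ΣĪ (holes subtracted) = 30.474 in⁴.

I_yy ≈ 30.5 in⁴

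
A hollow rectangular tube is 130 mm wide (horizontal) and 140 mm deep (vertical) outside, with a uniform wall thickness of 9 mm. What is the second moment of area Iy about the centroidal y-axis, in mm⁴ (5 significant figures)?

Iy ≈ 1.1348 × 10⁷ mm⁴

Decompose the section into non-overlapping parts with the origin at the bottom-left of its bounding rectangle.
Outer rectangle: 130 × 140, A = 18 200 mm², x = 65 mm, Ī = 25 631 667 mm⁴.
Inner void (subtracted): 112 × 122, A = 13 664 mm², x = 65 mm, Ī = 14 283 435 mm⁴.
By symmetry the centroid is at mid-width, x̄ = 65 mm.
All pieces are centred on the centroidal y-axis, so I = ΣĪ (holes subtracted) = 11 348 232 mm⁴.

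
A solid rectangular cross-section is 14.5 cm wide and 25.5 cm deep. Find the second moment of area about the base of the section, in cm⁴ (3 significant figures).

The section: 14.5 × 25.5, A = 369.75 cm², y = 12.75 cm, Ī = 20 036 cm⁴.
Transfer it to the bottom edge using Ī + A·d² with d = y − 0:
  the section: d = 12.75 cm → contributes +80 143 cm⁴
Total I = 80 143 cm⁴.

I_base ≈ 8.01 × 10⁴ cm⁴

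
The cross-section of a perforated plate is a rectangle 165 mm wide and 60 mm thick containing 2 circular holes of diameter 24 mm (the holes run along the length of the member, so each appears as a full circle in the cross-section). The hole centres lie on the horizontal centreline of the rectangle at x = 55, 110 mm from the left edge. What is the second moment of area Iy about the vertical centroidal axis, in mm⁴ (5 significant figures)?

Decompose the section into non-overlapping parts with the origin at the bottom-left of its bounding rectangle.
Plate: 165 × 60, A = 9 900 mm², x = 82.5 mm, Ī = 22 460 625 mm⁴.
Hole 1 (subtracted): ⌀24, A = 452.3893 mm², x = 55 mm, Ī = 16286.02 mm⁴.
Hole 2 (subtracted): ⌀24, A = 452.3893 mm², x = 110 mm, Ī = 16286.02 mm⁴.
By symmetry the centroid is at mid-width, x̄ = 82.5 mm.
Transfer each piece to the vertical centroidal axis using Ī + A·d² with d = x − 82.5:
  plate: d = 0 mm → contributes +22 460 625 mm⁴
  hole 1: d = -27.5 mm → contributes −358405.5 mm⁴
  hole 2: d = 27.5 mm → contributes −358405.5 mm⁴
Total I = 21 743 814 mm⁴.

Iy ≈ 2.1744 × 10⁷ mm⁴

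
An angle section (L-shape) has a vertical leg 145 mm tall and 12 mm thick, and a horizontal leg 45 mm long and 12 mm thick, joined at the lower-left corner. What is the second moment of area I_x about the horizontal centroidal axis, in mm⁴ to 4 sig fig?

Decompose the section into non-overlapping parts with the origin at the bottom-left of its bounding rectangle.
Vertical leg: 12 × 145, A = 1 740 mm², y = 72.5 mm, Ī = 3 048 625 mm⁴.
Horizontal leg (remainder): 33 × 12, A = 396 mm², y = 6 mm, Ī = 4 752 mm⁴.
Centroid: ȳ = ΣA·y / ΣA = 60.1713 mm.
Transfer each piece to the horizontal centroidal axis using Ī + A·d² with d = y − 60.1713:
  vertical leg: d = 12.3287 mm → contributes +3 313 097 mm⁴
  horizontal leg (remainder): d = -54.1713 mm → contributes +1 166 828 mm⁴
Total I = 4 479 925 mm⁴.

I_x ≈ 4.480 × 10⁶ mm⁴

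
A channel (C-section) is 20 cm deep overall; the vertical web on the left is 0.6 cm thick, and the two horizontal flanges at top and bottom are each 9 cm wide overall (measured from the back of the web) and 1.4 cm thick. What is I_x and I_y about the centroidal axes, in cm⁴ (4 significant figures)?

I_x ≈ 2438 cm⁴, I_y ≈ 299.6 cm⁴

Break the section into simple shapes (no overlaps), measuring from the bottom-left corner of the bounding box.
Web: 0.6 × 20, A = 12 cm², y = 10 cm, Ī = 400 cm⁴.
Top flange (beyond web): 8.4 × 1.4, A = 11.76 cm², y = 19.3 cm, Ī = 1.9208 cm⁴.
Bottom flange (beyond web): 8.4 × 1.4, A = 11.76 cm², y = 0.7 cm, Ī = 1.9208 cm⁴.
By symmetry the centroid is at mid-height, ȳ = 10 cm.
Transfer each piece to the centroidal x-axis using Ī + A·d² with d = y − 10:
  web: d = 0 cm → contributes +400 cm⁴
  top flange (beyond web): d = 9.3 cm → contributes +1019.04 cm⁴
  bottom flange (beyond web): d = -9.3 cm → contributes +1019.04 cm⁴
Total I = 2438.09 cm⁴.
For the y-axis: x̄ = 3.27973 cm.
Repeating about the centroidal y-axis gives I_y = 299.563 cm⁴.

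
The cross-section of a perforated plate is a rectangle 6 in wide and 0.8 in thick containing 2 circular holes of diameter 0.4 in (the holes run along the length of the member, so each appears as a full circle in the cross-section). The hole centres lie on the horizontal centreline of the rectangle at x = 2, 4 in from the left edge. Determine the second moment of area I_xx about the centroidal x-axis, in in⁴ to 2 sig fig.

I_xx ≈ 0.25 in⁴

Treat the section as a set of non-overlapping primitives; coordinates are from the bounding-box lower-left.
Plate: 6 × 0.8, A = 4.8 in², y = 0.4 in, Ī = 0.256 in⁴.
Hole 1 (subtracted): ⌀0.4, A = 0.1257 in², y = 0.4 in, Ī = 0.001257 in⁴.
Hole 2 (subtracted): ⌀0.4, A = 0.1257 in², y = 0.4 in, Ī = 0.001257 in⁴.
By symmetry the centroid is at mid-height, ȳ = 0.4 in.
All pieces are centred on the centroidal x-axis, so I = ΣĪ (holes subtracted) = 0.2535 in⁴.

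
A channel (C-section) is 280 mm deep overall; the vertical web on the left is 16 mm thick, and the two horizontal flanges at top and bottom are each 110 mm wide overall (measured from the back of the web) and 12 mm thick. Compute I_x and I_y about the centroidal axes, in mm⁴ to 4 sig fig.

I_x ≈ 6.981 × 10⁷ mm⁴, I_y ≈ 6.296 × 10⁶ mm⁴

Treat the section as a set of non-overlapping primitives; coordinates are from the bounding-box lower-left.
Web: 16 × 280, A = 4 480 mm², y = 140 mm, Ī = 29 269 333 mm⁴.
Top flange (beyond web): 94 × 12, A = 1 128 mm², y = 274 mm, Ī = 13 536 mm⁴.
Bottom flange (beyond web): 94 × 12, A = 1 128 mm², y = 6 mm, Ī = 13 536 mm⁴.
By symmetry the centroid is at mid-height, ȳ = 140 mm.
Transfer each piece to the centroidal x-axis using Ī + A·d² with d = y − 140:
  web: d = 0 mm → contributes +29 269 333 mm⁴
  top flange (beyond web): d = 134 mm → contributes +20 267 904 mm⁴
  bottom flange (beyond web): d = -134 mm → contributes +20 267 904 mm⁴
Total I = 69 805 141 mm⁴.
For the y-axis: x̄ = 26.4204 mm.
Repeating about the centroidal y-axis gives I_y = 6 295 535 mm⁴.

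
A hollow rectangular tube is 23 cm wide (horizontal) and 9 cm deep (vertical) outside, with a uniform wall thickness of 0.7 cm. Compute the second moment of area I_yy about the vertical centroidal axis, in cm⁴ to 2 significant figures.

Break the section into simple shapes (no overlaps), measuring from the bottom-left corner of the bounding box.
Outer rectangle: 23 × 9, A = 207 cm², x = 11.5 cm, Ī = 9 125 cm⁴.
Inner void (subtracted): 21.6 × 7.6, A = 164.2 cm², x = 11.5 cm, Ī = 6 383 cm⁴.
By symmetry the centroid is at mid-width, x̄ = 11.5 cm.
All pieces are centred on the vertical centroidal axis, so I = ΣĪ (holes subtracted) = 2 743 cm⁴.

I_yy ≈ 2700 cm⁴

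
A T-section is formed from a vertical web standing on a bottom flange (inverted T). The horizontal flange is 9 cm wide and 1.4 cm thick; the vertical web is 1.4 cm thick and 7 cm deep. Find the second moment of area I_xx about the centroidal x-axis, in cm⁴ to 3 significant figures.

I_xx ≈ 139 cm⁴

Split into non-overlapping primitives; take the origin at the lower-left of the bounding box.
Flange: 9 × 1.4, A = 12.6 cm², y = 0.7 cm, Ī = 2.058 cm⁴.
Web: 1.4 × 7, A = 9.8 cm², y = 4.9 cm, Ī = 40.017 cm⁴.
Centroid: ȳ = ΣA·y / ΣA = 2.5375 cm.
Transfer each piece to the centroidal x-axis using Ī + A·d² with d = y − 2.5375:
  flange: d = -1.8375 cm → contributes +44.601 cm⁴
  web: d = 2.3625 cm → contributes +94.714 cm⁴
Total I = 139.32 cm⁴.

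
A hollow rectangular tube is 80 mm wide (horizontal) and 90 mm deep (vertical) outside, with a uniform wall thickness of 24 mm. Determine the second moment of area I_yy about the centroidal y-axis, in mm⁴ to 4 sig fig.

I_yy ≈ 3.725 × 10⁶ mm⁴

Treat the section as a set of non-overlapping primitives; coordinates are from the bounding-box lower-left.
Outer rectangle: 80 × 90, A = 7 200 mm², x = 40 mm, Ī = 3 840 000 mm⁴.
Inner void (subtracted): 32 × 42, A = 1 344 mm², x = 40 mm, Ī = 114 688 mm⁴.
By symmetry the centroid is at mid-width, x̄ = 40 mm.
All pieces are centred on the centroidal y-axis, so I = ΣĪ (holes subtracted) = 3 725 312 mm⁴.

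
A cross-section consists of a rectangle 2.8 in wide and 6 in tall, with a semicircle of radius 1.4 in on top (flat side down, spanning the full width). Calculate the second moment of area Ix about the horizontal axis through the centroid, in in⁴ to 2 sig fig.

Ix ≈ 84 in⁴

Decompose the section into non-overlapping parts with the origin at the bottom-left of its bounding rectangle.
Rectangular body: 2.8 × 6, A = 16.8 in², y = 3 in, Ī = 50.4 in⁴.
Semicircular cap: semicircle r = 1.4, A = 3.079 in², y = 6.594 in, Ī = 0.4216 in⁴.
Centroid: ȳ = ΣA·y / ΣA = 3.557 in.
Transfer each piece to the horizontal axis through the centroid using Ī + A·d² with d = y − 3.557:
  rectangular body: d = -0.5567 in → contributes +55.61 in⁴
  semicircular cap: d = 3.038 in → contributes +28.83 in⁴
Total I = 84.43 in⁴.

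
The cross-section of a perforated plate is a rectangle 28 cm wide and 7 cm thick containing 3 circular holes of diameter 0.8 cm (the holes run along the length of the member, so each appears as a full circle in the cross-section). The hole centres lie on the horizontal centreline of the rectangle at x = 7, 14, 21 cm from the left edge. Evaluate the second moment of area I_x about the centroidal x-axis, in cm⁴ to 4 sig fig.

Break the section into simple shapes (no overlaps), measuring from the bottom-left corner of the bounding box.
Plate: 28 × 7, A = 196 cm², y = 3.5 cm, Ī = 800.333 cm⁴.
Hole 1 (subtracted): ⌀0.8, A = 0.502655 cm², y = 3.5 cm, Ī = 0.0201062 cm⁴.
Hole 2 (subtracted): ⌀0.8, A = 0.502655 cm², y = 3.5 cm, Ī = 0.0201062 cm⁴.
Hole 3 (subtracted): ⌀0.8, A = 0.502655 cm², y = 3.5 cm, Ī = 0.0201062 cm⁴.
By symmetry the centroid is at mid-height, ȳ = 3.5 cm.
All pieces are centred on the centroidal x-axis, so I = ΣĪ (holes subtracted) = 800.273 cm⁴.

I_x ≈ 800.3 cm⁴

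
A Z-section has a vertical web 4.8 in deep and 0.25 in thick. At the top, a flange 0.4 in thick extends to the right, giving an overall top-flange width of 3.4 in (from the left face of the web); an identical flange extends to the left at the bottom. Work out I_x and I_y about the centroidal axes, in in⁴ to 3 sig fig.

Split into non-overlapping primitives; take the origin at the lower-left of the bounding box.
Web: 0.25 × 4.8, A = 1.2 in², y = 2.4 in, Ī = 2.304 in⁴.
Top flange (beyond web): 3.15 × 0.4, A = 1.26 in², y = 4.6 in, Ī = 0.0168 in⁴.
Bottom flange (beyond web): 3.15 × 0.4, A = 1.26 in², y = 0.2 in, Ī = 0.0168 in⁴.
Centroid: ȳ = ΣA·y / ΣA = 2.4 in.
Transfer each piece to the centroidal x-axis using Ī + A·d² with d = y − 2.4:
  web: d = 0 in → contributes +2.304 in⁴
  top flange (beyond web): d = 2.2 in → contributes +6.1152 in⁴
  bottom flange (beyond web): d = -2.2 in → contributes +6.1152 in⁴
Total I = 14.534 in⁴.
For the y-axis: x̄ = 3.275 in.
Repeating about the centroidal y-axis gives I_y = 9.3728 in⁴.

I_x ≈ 14.5 in⁴, I_y ≈ 9.37 in⁴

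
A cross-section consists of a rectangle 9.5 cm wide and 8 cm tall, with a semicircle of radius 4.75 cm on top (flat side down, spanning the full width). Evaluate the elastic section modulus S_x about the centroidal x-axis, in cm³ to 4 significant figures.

Split into non-overlapping primitives; take the origin at the lower-left of the bounding box.
Rectangular body: 9.5 × 8, A = 76 cm², y = 4 cm, Ī = 405.333 cm⁴.
Semicircular cap: semicircle r = 4.75, A = 35.4411 cm², y = 10.016 cm, Ī = 55.8736 cm⁴.
Centroid: ȳ = ΣA·y / ΣA = 5.91323 cm.
Transfer each piece to the centroidal x-axis using Ī + A·d² with d = y − 5.91323:
  rectangular body: d = -1.91323 cm → contributes +683.527 cm⁴
  semicircular cap: d = 4.10273 cm → contributes +652.433 cm⁴
Total I = 1335.96 cm⁴.
Extreme fibre distance c = 6.83677 cm; S = I/c = 195.408 cm³.

S_x ≈ 195.4 cm³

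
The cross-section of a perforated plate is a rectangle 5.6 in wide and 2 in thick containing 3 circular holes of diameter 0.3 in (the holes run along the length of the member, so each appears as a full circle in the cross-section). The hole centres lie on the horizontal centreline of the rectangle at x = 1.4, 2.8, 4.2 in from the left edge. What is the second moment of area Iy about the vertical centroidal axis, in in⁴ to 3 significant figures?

Break the section into simple shapes (no overlaps), measuring from the bottom-left corner of the bounding box.
Plate: 5.6 × 2, A = 11.2 in², x = 2.8 in, Ī = 29.269 in⁴.
Hole 1 (subtracted): ⌀0.3, A = 0.070686 in², x = 1.4 in, Ī = 0.00039761 in⁴.
Hole 2 (subtracted): ⌀0.3, A = 0.070686 in², x = 2.8 in, Ī = 0.00039761 in⁴.
Hole 3 (subtracted): ⌀0.3, A = 0.070686 in², x = 4.2 in, Ī = 0.00039761 in⁴.
By symmetry the centroid is at mid-width, x̄ = 2.8 in.
Transfer each piece to the vertical centroidal axis using Ī + A·d² with d = x − 2.8:
  plate: d = 0 in → contributes +29.269 in⁴
  hole 1: d = -1.4 in → contributes −0.13894 in⁴
  hole 2: d = 0 in → contributes −0.00039761 in⁴
  hole 3: d = 1.4 in → contributes −0.13894 in⁴
Total I = 28.991 in⁴.

Iy ≈ 29.0 in⁴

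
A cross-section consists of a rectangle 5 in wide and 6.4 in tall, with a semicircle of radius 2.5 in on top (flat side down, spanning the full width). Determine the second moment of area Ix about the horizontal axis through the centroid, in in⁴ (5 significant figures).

Ix ≈ 249.92 in⁴

Split into non-overlapping primitives; take the origin at the lower-left of the bounding box.
Rectangular body: 5 × 6.4, A = 32 in², y = 3.2 in, Ī = 109.2267 in⁴.
Semicircular cap: semicircle r = 2.5, A = 9.817477 in², y = 7.461033 in, Ī = 4.287381 in⁴.
Centroid: ȳ = ΣA·y / ΣA = 4.200361 in.
Transfer each piece to the horizontal axis through the centroid using Ī + A·d² with d = y − 4.200361:
  rectangular body: d = -1.000361 in → contributes +141.2498 in⁴
  semicircular cap: d = 3.260671 in → contributes +108.6666 in⁴
Total I = 249.9164 in⁴.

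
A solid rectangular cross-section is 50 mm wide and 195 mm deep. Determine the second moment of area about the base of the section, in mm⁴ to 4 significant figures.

The section: 50 × 195, A = 9 750 mm², y = 97.5 mm, Ī = 30 895 313 mm⁴.
Transfer it to a horizontal axis along the bottom face using Ī + A·d² with d = y − 0:
  the section: d = 97.5 mm → contributes +123 581 250 mm⁴
Total I = 123 581 250 mm⁴.

I_base ≈ 1.236 × 10⁸ mm⁴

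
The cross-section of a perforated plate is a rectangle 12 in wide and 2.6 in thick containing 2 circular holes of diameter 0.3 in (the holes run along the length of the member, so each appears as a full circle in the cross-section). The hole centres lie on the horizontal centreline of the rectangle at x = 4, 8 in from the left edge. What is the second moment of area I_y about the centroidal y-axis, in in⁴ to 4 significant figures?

I_y ≈ 373.8 in⁴

Decompose the section into non-overlapping parts with the origin at the bottom-left of its bounding rectangle.
Plate: 12 × 2.6, A = 31.2 in², x = 6 in, Ī = 374.4 in⁴.
Hole 1 (subtracted): ⌀0.3, A = 0.0706858 in², x = 4 in, Ī = 0.000397608 in⁴.
Hole 2 (subtracted): ⌀0.3, A = 0.0706858 in², x = 8 in, Ī = 0.000397608 in⁴.
By symmetry the centroid is at mid-width, x̄ = 6 in.
Transfer each piece to the centroidal y-axis using Ī + A·d² with d = x − 6:
  plate: d = 0 in → contributes +374.4 in⁴
  hole 1: d = -2 in → contributes −0.283141 in⁴
  hole 2: d = 2 in → contributes −0.283141 in⁴
Total I = 373.834 in⁴.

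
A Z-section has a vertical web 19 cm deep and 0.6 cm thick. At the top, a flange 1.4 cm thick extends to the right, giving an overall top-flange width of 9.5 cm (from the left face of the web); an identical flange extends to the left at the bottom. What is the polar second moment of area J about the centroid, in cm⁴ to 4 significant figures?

J ≈ 3004 cm⁴

Treat the section as a set of non-overlapping primitives; coordinates are from the bounding-box lower-left.
Web: 0.6 × 19, A = 11.4 cm², y = 9.5 cm, Ī = 342.95 cm⁴.
Top flange (beyond web): 8.9 × 1.4, A = 12.46 cm², y = 18.3 cm, Ī = 2.03513 cm⁴.
Bottom flange (beyond web): 8.9 × 1.4, A = 12.46 cm², y = 0.7 cm, Ī = 2.03513 cm⁴.
Centroid: ȳ = ΣA·y / ΣA = 9.5 cm.
Transfer each piece to the centroidal x-axis using Ī + A·d² with d = y − 9.5:
  web: d = 0 cm → contributes +342.95 cm⁴
  top flange (beyond web): d = 8.8 cm → contributes +966.938 cm⁴
  bottom flange (beyond web): d = -8.8 cm → contributes +966.938 cm⁴
Total I = 2276.83 cm⁴.
For the y-axis: x̄ = 9.2 cm.
Repeating about the centroidal y-axis gives I_y = 727.092 cm⁴.
Polar second moment: J = I_x + I_y = 3003.92 cm⁴.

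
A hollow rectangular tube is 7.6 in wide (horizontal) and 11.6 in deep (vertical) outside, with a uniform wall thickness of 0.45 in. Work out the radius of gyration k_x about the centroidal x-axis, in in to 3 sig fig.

Split into non-overlapping primitives; take the origin at the lower-left of the bounding box.
Outer rectangle: 7.6 × 11.6, A = 88.16 in², y = 5.8 in, Ī = 988.57 in⁴.
Inner void (subtracted): 6.7 × 10.7, A = 71.69 in², y = 5.8 in, Ī = 683.98 in⁴.
By symmetry the centroid is at mid-height, ȳ = 5.8 in.
All pieces are centred on the centroidal x-axis, so I = ΣĪ (holes subtracted) = 304.59 in⁴.
Radius of gyration: k = √(I/A) = √(304.59 / 16.47) = 4.3004 in.

k_x ≈ 4.30 in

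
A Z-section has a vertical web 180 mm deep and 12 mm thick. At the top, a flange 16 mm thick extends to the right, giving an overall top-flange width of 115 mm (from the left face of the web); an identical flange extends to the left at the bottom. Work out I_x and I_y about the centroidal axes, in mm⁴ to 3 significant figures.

Break the section into simple shapes (no overlaps), measuring from the bottom-left corner of the bounding box.
Web: 12 × 180, A = 2 160 mm², y = 90 mm, Ī = 5 832 000 mm⁴.
Top flange (beyond web): 103 × 16, A = 1 648 mm², y = 172 mm, Ī = 35 157 mm⁴.
Bottom flange (beyond web): 103 × 16, A = 1 648 mm², y = 8 mm, Ī = 35 157 mm⁴.
Centroid: ȳ = ΣA·y / ΣA = 90 mm.
Transfer each piece to the centroidal x-axis using Ī + A·d² with d = y − 90:
  web: d = 0 mm → contributes +5 832 000 mm⁴
  top flange (beyond web): d = 82 mm → contributes +11 116 309 mm⁴
  bottom flange (beyond web): d = -82 mm → contributes +11 116 309 mm⁴
Total I = 28 064 619 mm⁴.
For the y-axis: x̄ = 109 mm.
Repeating about the centroidal y-axis gives I_y = 13 837 259 mm⁴.

I_x ≈ 2.81 × 10⁷ mm⁴, I_y ≈ 1.38 × 10⁷ mm⁴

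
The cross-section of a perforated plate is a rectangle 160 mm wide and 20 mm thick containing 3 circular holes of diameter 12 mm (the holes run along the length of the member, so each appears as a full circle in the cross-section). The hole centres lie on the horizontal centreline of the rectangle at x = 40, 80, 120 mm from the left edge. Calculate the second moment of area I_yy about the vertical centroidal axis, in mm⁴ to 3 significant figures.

Split into non-overlapping primitives; take the origin at the lower-left of the bounding box.
Plate: 160 × 20, A = 3 200 mm², x = 80 mm, Ī = 6 826 667 mm⁴.
Hole 1 (subtracted): ⌀12, A = 113.1 mm², x = 40 mm, Ī = 1017.9 mm⁴.
Hole 2 (subtracted): ⌀12, A = 113.1 mm², x = 80 mm, Ī = 1017.9 mm⁴.
Hole 3 (subtracted): ⌀12, A = 113.1 mm², x = 120 mm, Ī = 1017.9 mm⁴.
By symmetry the centroid is at mid-width, x̄ = 80 mm.
Transfer each piece to the vertical centroidal axis using Ī + A·d² with d = x − 80:
  plate: d = 0 mm → contributes +6 826 667 mm⁴
  hole 1: d = -40 mm → contributes −181 974 mm⁴
  hole 2: d = 0 mm → contributes −1017.9 mm⁴
  hole 3: d = 40 mm → contributes −181 974 mm⁴
Total I = 6 461 702 mm⁴.

I_yy ≈ 6.46 × 10⁶ mm⁴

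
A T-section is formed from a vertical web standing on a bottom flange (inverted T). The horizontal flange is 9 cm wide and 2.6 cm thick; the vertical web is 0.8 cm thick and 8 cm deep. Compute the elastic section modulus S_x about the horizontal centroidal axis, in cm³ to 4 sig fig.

S_x ≈ 23.09 cm³

Break the section into simple shapes (no overlaps), measuring from the bottom-left corner of the bounding box.
Flange: 9 × 2.6, A = 23.4 cm², y = 1.3 cm, Ī = 13.182 cm⁴.
Web: 0.8 × 8, A = 6.4 cm², y = 6.6 cm, Ī = 34.1333 cm⁴.
Centroid: ȳ = ΣA·y / ΣA = 2.43826 cm.
Transfer each piece to the horizontal centroidal axis using Ī + A·d² with d = y − 2.43826:
  flange: d = -1.13826 cm → contributes +43.4996 cm⁴
  web: d = 4.16174 cm → contributes +144.982 cm⁴
Total I = 188.482 cm⁴.
Extreme fibre distance c = 8.16174 cm; S = I/c = 23.0933 cm³.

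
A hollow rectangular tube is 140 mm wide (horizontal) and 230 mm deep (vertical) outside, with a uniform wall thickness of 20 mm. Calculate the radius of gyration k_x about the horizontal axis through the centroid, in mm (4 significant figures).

k_x ≈ 80.15 mm

Decompose the section into non-overlapping parts with the origin at the bottom-left of its bounding rectangle.
Outer rectangle: 140 × 230, A = 32 200 mm², y = 115 mm, Ī = 141 948 333 mm⁴.
Inner void (subtracted): 100 × 190, A = 19 000 mm², y = 115 mm, Ī = 57 158 333 mm⁴.
By symmetry the centroid is at mid-height, ȳ = 115 mm.
All pieces are centred on the horizontal axis through the centroid, so I = ΣĪ (holes subtracted) = 84 790 000 mm⁴.
Radius of gyration: k = √(I/A) = √(84 790 000 / 13 200) = 80.1466 mm.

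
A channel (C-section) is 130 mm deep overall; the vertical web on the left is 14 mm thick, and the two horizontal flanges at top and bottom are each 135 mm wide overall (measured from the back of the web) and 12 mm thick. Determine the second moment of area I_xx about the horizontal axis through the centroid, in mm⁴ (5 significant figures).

Decompose the section into non-overlapping parts with the origin at the bottom-left of its bounding rectangle.
Web: 14 × 130, A = 1 820 mm², y = 65 mm, Ī = 2 563 167 mm⁴.
Top flange (beyond web): 121 × 12, A = 1 452 mm², y = 124 mm, Ī = 17 424 mm⁴.
Bottom flange (beyond web): 121 × 12, A = 1 452 mm², y = 6 mm, Ī = 17 424 mm⁴.
By symmetry the centroid is at mid-height, ȳ = 65 mm.
Transfer each piece to the horizontal axis through the centroid using Ī + A·d² with d = y − 65:
  web: d = 0 mm → contributes +2 563 167 mm⁴
  top flange (beyond web): d = 59 mm → contributes +5 071 836 mm⁴
  bottom flange (beyond web): d = -59 mm → contributes +5 071 836 mm⁴
Total I = 12 706 839 mm⁴.

I_xx ≈ 1.2707 × 10⁷ mm⁴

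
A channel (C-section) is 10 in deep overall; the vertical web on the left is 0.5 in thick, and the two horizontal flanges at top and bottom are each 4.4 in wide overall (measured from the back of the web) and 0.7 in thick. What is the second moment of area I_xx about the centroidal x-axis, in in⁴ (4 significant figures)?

Treat the section as a set of non-overlapping primitives; coordinates are from the bounding-box lower-left.
Web: 0.5 × 10, A = 5 in², y = 5 in, Ī = 41.6667 in⁴.
Top flange (beyond web): 3.9 × 0.7, A = 2.73 in², y = 9.65 in, Ī = 0.111475 in⁴.
Bottom flange (beyond web): 3.9 × 0.7, A = 2.73 in², y = 0.35 in, Ī = 0.111475 in⁴.
By symmetry the centroid is at mid-height, ȳ = 5 in.
Transfer each piece to the centroidal x-axis using Ī + A·d² with d = y − 5:
  web: d = 0 in → contributes +41.6667 in⁴
  top flange (beyond web): d = 4.65 in → contributes +59.1409 in⁴
  bottom flange (beyond web): d = -4.65 in → contributes +59.1409 in⁴
Total I = 159.948 in⁴.

I_xx ≈ 159.9 in⁴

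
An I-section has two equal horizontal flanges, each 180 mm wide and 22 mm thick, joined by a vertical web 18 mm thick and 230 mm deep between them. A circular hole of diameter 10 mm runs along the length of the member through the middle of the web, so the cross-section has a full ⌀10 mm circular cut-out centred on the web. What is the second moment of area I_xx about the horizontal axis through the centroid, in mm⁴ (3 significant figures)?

Decompose the section into non-overlapping parts with the origin at the bottom-left of its bounding rectangle.
Bottom flange: 180 × 22, A = 3 960 mm², y = 11 mm, Ī = 159 720 mm⁴.
Web: 18 × 230, A = 4 140 mm², y = 137 mm, Ī = 18 250 500 mm⁴.
Top flange: 180 × 22, A = 3 960 mm², y = 263 mm, Ī = 159 720 mm⁴.
Hole (subtracted): ⌀10, A = 78.54 mm², y = 137 mm, Ī = 490.87 mm⁴.
By symmetry the centroid is at mid-height, ȳ = 137 mm.
Transfer each piece to the horizontal axis through the centroid using Ī + A·d² with d = y − 137:
  bottom flange: d = -126 mm → contributes +63 028 680 mm⁴
  web: d = 0 mm → contributes +18 250 500 mm⁴
  top flange: d = 126 mm → contributes +63 028 680 mm⁴
  hole: d = 0 mm → contributes −490.87 mm⁴
Total I = 144 307 369 mm⁴.

I_xx ≈ 1.44 × 10⁸ mm⁴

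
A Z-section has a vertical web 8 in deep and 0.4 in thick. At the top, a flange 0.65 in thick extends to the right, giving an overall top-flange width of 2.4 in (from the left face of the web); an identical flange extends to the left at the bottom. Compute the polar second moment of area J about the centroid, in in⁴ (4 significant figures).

Decompose the section into non-overlapping parts with the origin at the bottom-left of its bounding rectangle.
Web: 0.4 × 8, A = 3.2 in², y = 4 in, Ī = 17.0667 in⁴.
Top flange (beyond web): 2 × 0.65, A = 1.3 in², y = 7.675 in, Ī = 0.0457708 in⁴.
Bottom flange (beyond web): 2 × 0.65, A = 1.3 in², y = 0.325 in, Ī = 0.0457708 in⁴.
Centroid: ȳ = ΣA·y / ΣA = 4 in.
Transfer each piece to the centroidal x-axis using Ī + A·d² with d = y − 4:
  web: d = 0 in → contributes +17.0667 in⁴
  top flange (beyond web): d = 3.675 in → contributes +17.6031 in⁴
  bottom flange (beyond web): d = -3.675 in → contributes +17.6031 in⁴
Total I = 52.2728 in⁴.
For the y-axis: x̄ = 2.2 in.
Repeating about the centroidal y-axis gives I_y = 4.65333 in⁴.
Polar second moment: J = I_x + I_y = 56.9262 in⁴.

J ≈ 56.93 in⁴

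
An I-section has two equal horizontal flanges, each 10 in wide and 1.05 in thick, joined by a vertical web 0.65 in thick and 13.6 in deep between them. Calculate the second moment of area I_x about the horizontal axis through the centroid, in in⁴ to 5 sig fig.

Split into non-overlapping primitives; take the origin at the lower-left of the bounding box.
Bottom flange: 10 × 1.05, A = 10.5 in², y = 0.525 in, Ī = 0.9646875 in⁴.
Web: 0.65 × 13.6, A = 8.84 in², y = 7.85 in, Ī = 136.2539 in⁴.
Top flange: 10 × 1.05, A = 10.5 in², y = 15.175 in, Ī = 0.9646875 in⁴.
By symmetry the centroid is at mid-height, ȳ = 7.85 in.
Transfer each piece to the horizontal axis through the centroid using Ī + A·d² with d = y − 7.85:
  bottom flange: d = -7.325 in → contributes +564.3488 in⁴
  web: d = 0 in → contributes +136.2539 in⁴
  top flange: d = 7.325 in → contributes +564.3488 in⁴
Total I = 1264.951 in⁴.

I_x ≈ 1265.0 in⁴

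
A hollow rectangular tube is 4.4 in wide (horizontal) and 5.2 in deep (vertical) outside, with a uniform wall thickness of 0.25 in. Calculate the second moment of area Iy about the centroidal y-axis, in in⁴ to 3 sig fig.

Iy ≈ 13.7 in⁴

Decompose the section into non-overlapping parts with the origin at the bottom-left of its bounding rectangle.
Outer rectangle: 4.4 × 5.2, A = 22.88 in², x = 2.2 in, Ī = 36.913 in⁴.
Inner void (subtracted): 3.9 × 4.7, A = 18.33 in², x = 2.2 in, Ī = 23.233 in⁴.
By symmetry the centroid is at mid-width, x̄ = 2.2 in.
All pieces are centred on the centroidal y-axis, so I = ΣĪ (holes subtracted) = 13.68 in⁴.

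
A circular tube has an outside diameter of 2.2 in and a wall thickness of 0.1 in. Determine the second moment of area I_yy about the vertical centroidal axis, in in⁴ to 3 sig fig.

I_yy ≈ 0.365 in⁴

Split into non-overlapping primitives; take the origin at the lower-left of the bounding box.
Outer circle: ⌀2.2, A = 3.8013 in², x = 1.1 in, Ī = 1.1499 in⁴.
Bore (subtracted): ⌀2, A = 3.1416 in², x = 1.1 in, Ī = 0.7854 in⁴.
By symmetry the centroid is at mid-width, x̄ = 1.1 in.
All pieces are centred on the vertical centroidal axis, so I = ΣĪ (holes subtracted) = 0.3645 in⁴.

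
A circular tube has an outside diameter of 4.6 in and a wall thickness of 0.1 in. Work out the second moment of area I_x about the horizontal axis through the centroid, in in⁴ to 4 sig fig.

I_x ≈ 3.580 in⁴

Break the section into simple shapes (no overlaps), measuring from the bottom-left corner of the bounding box.
Outer circle: ⌀4.6, A = 16.619 in², y = 2.3 in, Ī = 21.9787 in⁴.
Bore (subtracted): ⌀4.4, A = 15.2053 in², y = 2.3 in, Ī = 18.3984 in⁴.
By symmetry the centroid is at mid-height, ȳ = 2.3 in.
All pieces are centred on the horizontal axis through the centroid, so I = ΣĪ (holes subtracted) = 3.58024 in⁴.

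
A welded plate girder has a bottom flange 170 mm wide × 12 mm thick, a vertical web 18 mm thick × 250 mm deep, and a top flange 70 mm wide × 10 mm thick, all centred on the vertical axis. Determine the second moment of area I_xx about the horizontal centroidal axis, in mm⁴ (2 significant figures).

Decompose the section into non-overlapping parts with the origin at the bottom-left of its bounding rectangle.
Bottom plate: 170 × 12, A = 2 040 mm², y = 6 mm, Ī = 24 480 mm⁴.
Web plate: 18 × 250, A = 4 500 mm², y = 137 mm, Ī = 23 437 500 mm⁴.
Top plate: 70 × 10, A = 700 mm², y = 267 mm, Ī = 5 833 mm⁴.
Centroid: ȳ = ΣA·y / ΣA = 112.7 mm.
Transfer each piece to the horizontal centroidal axis using Ī + A·d² with d = y − 112.7:
  bottom plate: d = -106.7 mm → contributes +23 231 139 mm⁴
  web plate: d = 24.34 mm → contributes +26 104 017 mm⁴
  top plate: d = 154.3 mm → contributes +16 680 967 mm⁴
Total I = 66 016 124 mm⁴.

I_xx ≈ 6.6 × 10⁷ mm⁴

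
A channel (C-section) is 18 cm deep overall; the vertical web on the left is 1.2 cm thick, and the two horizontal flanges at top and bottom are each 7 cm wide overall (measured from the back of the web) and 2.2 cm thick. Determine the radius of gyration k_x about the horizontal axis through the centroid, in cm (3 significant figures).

Split into non-overlapping primitives; take the origin at the lower-left of the bounding box.
Web: 1.2 × 18, A = 21.6 cm², y = 9 cm, Ī = 583.2 cm⁴.
Top flange (beyond web): 5.8 × 2.2, A = 12.76 cm², y = 16.9 cm, Ī = 5.1465 cm⁴.
Bottom flange (beyond web): 5.8 × 2.2, A = 12.76 cm², y = 1.1 cm, Ī = 5.1465 cm⁴.
By symmetry the centroid is at mid-height, ȳ = 9 cm.
Transfer each piece to the horizontal axis through the centroid using Ī + A·d² with d = y − 9:
  web: d = 0 cm → contributes +583.2 cm⁴
  top flange (beyond web): d = 7.9 cm → contributes +801.5 cm⁴
  bottom flange (beyond web): d = -7.9 cm → contributes +801.5 cm⁴
Total I = 2186.2 cm⁴.
Radius of gyration: k = √(I/A) = √(2186.2 / 47.12) = 6.8115 cm.

k_x ≈ 6.81 cm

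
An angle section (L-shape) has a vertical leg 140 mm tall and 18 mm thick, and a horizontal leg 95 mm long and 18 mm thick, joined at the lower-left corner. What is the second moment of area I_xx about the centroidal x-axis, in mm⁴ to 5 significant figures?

Split into non-overlapping primitives; take the origin at the lower-left of the bounding box.
Vertical leg: 18 × 140, A = 2 520 mm², y = 70 mm, Ī = 4 116 000 mm⁴.
Horizontal leg (remainder): 77 × 18, A = 1 386 mm², y = 9 mm, Ī = 37 422 mm⁴.
Centroid: ȳ = ΣA·y / ΣA = 48.35484 mm.
Transfer each piece to the centroidal x-axis using Ī + A·d² with d = y − 48.35484:
  vertical leg: d = 21.64516 mm → contributes +5 296 653 mm⁴
  horizontal leg (remainder): d = -39.35484 mm → contributes +2 184 063 mm⁴
Total I = 7 480 716 mm⁴.

I_xx ≈ 7.4807 × 10⁶ mm⁴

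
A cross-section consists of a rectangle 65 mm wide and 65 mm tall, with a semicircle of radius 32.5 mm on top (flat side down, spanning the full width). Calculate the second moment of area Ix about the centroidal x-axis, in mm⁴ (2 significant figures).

Ix ≈ 4.2 × 10⁶ mm⁴

Split into non-overlapping primitives; take the origin at the lower-left of the bounding box.
Rectangular body: 65 × 65, A = 4 225 mm², y = 32.5 mm, Ī = 1 487 552 mm⁴.
Semicircular cap: semicircle r = 32.5, A = 1 659 mm², y = 78.79 mm, Ī = 122 452 mm⁴.
Centroid: ȳ = ΣA·y / ΣA = 45.55 mm.
Transfer each piece to the centroidal x-axis using Ī + A·d² with d = y − 45.55:
  rectangular body: d = -13.05 mm → contributes +2 207 449 mm⁴
  semicircular cap: d = 33.24 mm → contributes +1 955 656 mm⁴
Total I = 4 163 105 mm⁴.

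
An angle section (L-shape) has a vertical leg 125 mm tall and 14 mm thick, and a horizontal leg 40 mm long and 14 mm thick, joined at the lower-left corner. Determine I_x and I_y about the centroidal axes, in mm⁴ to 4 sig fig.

I_x ≈ 3.213 × 10⁶ mm⁴, I_y ≈ 1.696 × 10⁵ mm⁴

Treat the section as a set of non-overlapping primitives; coordinates are from the bounding-box lower-left.
Vertical leg: 14 × 125, A = 1 750 mm², y = 62.5 mm, Ī = 2 278 646 mm⁴.
Horizontal leg (remainder): 26 × 14, A = 364 mm², y = 7 mm, Ī = 5945.33 mm⁴.
Centroid: ȳ = ΣA·y / ΣA = 52.9437 mm.
Transfer each piece to the centroidal x-axis using Ī + A·d² with d = y − 52.9437:
  vertical leg: d = 9.55629 mm → contributes +2 438 461 mm⁴
  horizontal leg (remainder): d = -45.9437 mm → contributes +774 285 mm⁴
Total I = 3 212 746 mm⁴.
For the y-axis: x̄ = 10.4437 mm.
Repeating about the centroidal y-axis gives I_y = 169 618 mm⁴.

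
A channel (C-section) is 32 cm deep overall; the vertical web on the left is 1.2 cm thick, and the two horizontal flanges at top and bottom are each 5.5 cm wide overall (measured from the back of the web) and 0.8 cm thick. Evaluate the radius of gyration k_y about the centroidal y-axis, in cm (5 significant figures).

Treat the section as a set of non-overlapping primitives; coordinates are from the bounding-box lower-left.
Web: 1.2 × 32, A = 38.4 cm², x = 0.6 cm, Ī = 4.608 cm⁴.
Top flange (beyond web): 4.3 × 0.8, A = 3.44 cm², x = 3.35 cm, Ī = 5.300467 cm⁴.
Bottom flange (beyond web): 4.3 × 0.8, A = 3.44 cm², x = 3.35 cm, Ī = 5.300467 cm⁴.
Centroid: x̄ = ΣA·x / ΣA = 1.017845 cm.
Transfer each piece to the centroidal y-axis using Ī + A·d² with d = x − 1.017845:
  web: d = -0.4178445 cm → contributes +11.31241 cm⁴
  top flange (beyond web): d = 2.332155 cm → contributes +24.01045 cm⁴
  bottom flange (beyond web): d = 2.332155 cm → contributes +24.01045 cm⁴
Total I = 59.33331 cm⁴.
Radius of gyration: k = √(I/A) = √(59.33331 / 45.28) = 1.144712 cm.

k_y ≈ 1.1447 cm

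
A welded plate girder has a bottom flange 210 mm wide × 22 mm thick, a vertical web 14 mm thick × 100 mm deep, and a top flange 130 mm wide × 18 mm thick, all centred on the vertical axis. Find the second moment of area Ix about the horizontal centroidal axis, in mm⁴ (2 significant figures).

Break the section into simple shapes (no overlaps), measuring from the bottom-left corner of the bounding box.
Bottom plate: 210 × 22, A = 4 620 mm², y = 11 mm, Ī = 186 340 mm⁴.
Web plate: 14 × 100, A = 1 400 mm², y = 72 mm, Ī = 1 166 667 mm⁴.
Top plate: 130 × 18, A = 2 340 mm², y = 131 mm, Ī = 63 180 mm⁴.
Centroid: ȳ = ΣA·y / ΣA = 54.8 mm.
Transfer each piece to the horizontal centroidal axis using Ī + A·d² with d = y − 54.8:
  bottom plate: d = -43.8 mm → contributes +9 051 082 mm⁴
  web plate: d = 17.2 mm → contributes +1 580 658 mm⁴
  top plate: d = 76.2 mm → contributes +13 648 885 mm⁴
Total I = 24 280 625 mm⁴.

Ix ≈ 2.4 × 10⁷ mm⁴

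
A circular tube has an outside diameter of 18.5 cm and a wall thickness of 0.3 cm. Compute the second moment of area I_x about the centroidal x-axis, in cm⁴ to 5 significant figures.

Decompose the section into non-overlapping parts with the origin at the bottom-left of its bounding rectangle.
Outer circle: ⌀18.5, A = 268.8025 cm², y = 9.25 cm, Ī = 5749.854 cm⁴.
Bore (subtracted): ⌀17.9, A = 251.6494 cm², y = 9.25 cm, Ī = 5039.437 cm⁴.
By symmetry the centroid is at mid-height, ȳ = 9.25 cm.
All pieces are centred on the centroidal x-axis, so I = ΣĪ (holes subtracted) = 710.4169 cm⁴.

I_x ≈ 710.42 cm⁴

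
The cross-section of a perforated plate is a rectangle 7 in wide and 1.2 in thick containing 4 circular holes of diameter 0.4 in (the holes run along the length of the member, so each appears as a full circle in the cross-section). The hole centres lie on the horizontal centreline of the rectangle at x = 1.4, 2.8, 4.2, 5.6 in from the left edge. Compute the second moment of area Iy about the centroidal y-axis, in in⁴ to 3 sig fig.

Treat the section as a set of non-overlapping primitives; coordinates are from the bounding-box lower-left.
Plate: 7 × 1.2, A = 8.4 in², x = 3.5 in, Ī = 34.3 in⁴.
Hole 1 (subtracted): ⌀0.4, A = 0.12566 in², x = 1.4 in, Ī = 0.0012566 in⁴.
Hole 2 (subtracted): ⌀0.4, A = 0.12566 in², x = 2.8 in, Ī = 0.0012566 in⁴.
Hole 3 (subtracted): ⌀0.4, A = 0.12566 in², x = 4.2 in, Ī = 0.0012566 in⁴.
Hole 4 (subtracted): ⌀0.4, A = 0.12566 in², x = 5.6 in, Ī = 0.0012566 in⁴.
By symmetry the centroid is at mid-width, x̄ = 3.5 in.
Transfer each piece to the centroidal y-axis using Ī + A·d² with d = x − 3.5:
  plate: d = 0 in → contributes +34.3 in⁴
  hole 1: d = -2.1 in → contributes −0.55543 in⁴
  hole 2: d = -0.7 in → contributes −0.062832 in⁴
  hole 3: d = 0.7 in → contributes −0.062832 in⁴
  hole 4: d = 2.1 in → contributes −0.55543 in⁴
Total I = 33.063 in⁴.

Iy ≈ 33.1 in⁴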